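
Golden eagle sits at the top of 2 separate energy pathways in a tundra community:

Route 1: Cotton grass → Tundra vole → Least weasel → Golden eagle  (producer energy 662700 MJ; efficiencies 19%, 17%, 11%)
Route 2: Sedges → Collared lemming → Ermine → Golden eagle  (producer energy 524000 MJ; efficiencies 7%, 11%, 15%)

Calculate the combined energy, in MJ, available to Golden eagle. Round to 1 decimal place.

2959.8 MJ

Route 1: 662700 × 0.19 × 0.17 × 0.11 = 2354.5731 MJ
Route 2: 524000 × 0.07 × 0.11 × 0.15 = 605.22 MJ
Total at Golden eagle: 2354.5731 + 605.22 = 2959.7931 MJ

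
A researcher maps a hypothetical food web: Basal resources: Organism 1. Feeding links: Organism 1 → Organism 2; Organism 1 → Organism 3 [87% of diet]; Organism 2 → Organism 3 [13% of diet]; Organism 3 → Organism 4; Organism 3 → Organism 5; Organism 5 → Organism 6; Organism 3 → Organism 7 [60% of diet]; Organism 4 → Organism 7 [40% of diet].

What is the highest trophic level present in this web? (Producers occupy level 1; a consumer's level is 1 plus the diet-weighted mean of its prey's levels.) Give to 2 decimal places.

Organism 2: 1 + 1 = 2
Organism 3: 1 + (0.87×1 + 0.13×2) = 2.13
Organism 4: 1 + 2.13 = 3.13
Organism 5: 1 + 2.13 = 3.13
Organism 6: 1 + 3.13 = 4.13
Organism 7: 1 + (0.6×2.13 + 0.4×3.13) = 3.53

4.13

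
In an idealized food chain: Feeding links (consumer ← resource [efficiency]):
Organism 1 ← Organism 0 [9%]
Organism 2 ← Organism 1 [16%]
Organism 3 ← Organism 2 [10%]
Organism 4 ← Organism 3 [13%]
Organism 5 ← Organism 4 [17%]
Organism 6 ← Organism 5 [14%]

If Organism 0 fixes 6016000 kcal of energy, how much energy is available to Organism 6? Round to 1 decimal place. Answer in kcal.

Organism 1: 6016000 × 0.09 = 541440 kcal
Organism 2: 541440 × 0.16 = 86630.4 kcal
Organism 3: 86630.4 × 0.1 = 8663.04 kcal
Organism 4: 8663.04 × 0.13 = 1126.1952 kcal
Organism 5: 1126.1952 × 0.17 = 191.453184 kcal
Organism 6: 191.453184 × 0.14 = 26.80344576 kcal

26.8 kcal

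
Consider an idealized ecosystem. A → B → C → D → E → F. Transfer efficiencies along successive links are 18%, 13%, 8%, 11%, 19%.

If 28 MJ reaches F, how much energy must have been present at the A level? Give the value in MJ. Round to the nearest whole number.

Cumulative transfer efficiency: 0.18 × 0.13 × 0.08 × 0.11 × 0.19 = 0.0000391248
A energy = 28 / 0.0000391248 = 715659 MJ

715659 MJ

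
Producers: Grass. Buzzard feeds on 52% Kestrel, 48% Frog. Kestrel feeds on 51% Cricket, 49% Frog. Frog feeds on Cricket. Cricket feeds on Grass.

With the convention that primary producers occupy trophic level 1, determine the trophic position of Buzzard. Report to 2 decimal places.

4.25

Cricket: 1 + 1 = 2
Frog: 1 + 2 = 3
Kestrel: 1 + (0.51×2 + 0.49×3) = 3.49
Buzzard: 1 + (0.52×3.49 + 0.48×3) = 4.2548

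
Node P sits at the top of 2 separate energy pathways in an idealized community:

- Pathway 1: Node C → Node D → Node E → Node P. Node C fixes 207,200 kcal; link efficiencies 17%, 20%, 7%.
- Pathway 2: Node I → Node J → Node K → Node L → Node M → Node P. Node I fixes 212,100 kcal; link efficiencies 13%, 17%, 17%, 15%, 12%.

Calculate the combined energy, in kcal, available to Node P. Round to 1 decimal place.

Pathway 1: 207200 × 0.17 × 0.2 × 0.07 = 493.136 kcal
Pathway 2: 212100 × 0.13 × 0.17 × 0.17 × 0.15 × 0.12 = 14.3434746 kcal
Total at Node P: 493.136 + 14.3434746 = 507.4794746 kcal

507.5 kcal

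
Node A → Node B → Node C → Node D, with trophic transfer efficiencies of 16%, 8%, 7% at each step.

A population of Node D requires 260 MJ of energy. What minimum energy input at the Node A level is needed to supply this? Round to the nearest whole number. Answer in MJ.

290179 MJ

Cumulative transfer efficiency: 0.16 × 0.08 × 0.07 = 0.000896
Node A energy = 260 / 0.000896 = 290179 MJ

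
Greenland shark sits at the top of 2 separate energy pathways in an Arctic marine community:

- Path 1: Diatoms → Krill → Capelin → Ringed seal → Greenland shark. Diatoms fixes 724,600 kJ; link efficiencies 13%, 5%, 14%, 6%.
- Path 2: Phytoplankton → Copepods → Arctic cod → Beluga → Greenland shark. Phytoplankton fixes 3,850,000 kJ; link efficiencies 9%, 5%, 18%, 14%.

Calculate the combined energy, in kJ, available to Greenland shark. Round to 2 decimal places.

476.15 kJ

Path 1: 724600 × 0.13 × 0.05 × 0.14 × 0.06 = 39.56316 kJ
Path 2: 3850000 × 0.09 × 0.05 × 0.18 × 0.14 = 436.59 kJ
Total at Greenland shark: 39.56316 + 436.59 = 476.15316 kJ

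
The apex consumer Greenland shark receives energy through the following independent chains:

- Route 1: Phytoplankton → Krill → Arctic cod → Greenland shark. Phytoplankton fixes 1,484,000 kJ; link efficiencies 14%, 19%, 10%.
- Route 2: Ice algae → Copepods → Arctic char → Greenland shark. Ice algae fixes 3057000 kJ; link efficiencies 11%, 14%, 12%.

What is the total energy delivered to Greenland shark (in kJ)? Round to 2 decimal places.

9596.78 kJ

Route 1: 1484000 × 0.14 × 0.19 × 0.1 = 3947.44 kJ
Route 2: 3057000 × 0.11 × 0.14 × 0.12 = 5649.336 kJ
Total at Greenland shark: 3947.44 + 5649.336 = 9596.776 kJ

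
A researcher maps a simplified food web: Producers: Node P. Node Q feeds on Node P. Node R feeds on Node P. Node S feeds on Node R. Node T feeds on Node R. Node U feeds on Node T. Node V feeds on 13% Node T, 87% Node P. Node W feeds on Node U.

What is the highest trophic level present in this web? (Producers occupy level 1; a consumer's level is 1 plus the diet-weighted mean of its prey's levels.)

5

Node Q: 1 + 1 = 2
Node R: 1 + 1 = 2
Node S: 1 + 2 = 3
Node T: 1 + 2 = 3
Node U: 1 + 3 = 4
Node V: 1 + (0.13×3 + 0.87×1) = 2.26
Node W: 1 + 4 = 5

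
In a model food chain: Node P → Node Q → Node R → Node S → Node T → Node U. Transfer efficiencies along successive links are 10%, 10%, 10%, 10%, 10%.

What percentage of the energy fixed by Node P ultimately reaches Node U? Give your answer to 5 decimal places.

Product of link efficiencies: 0.1 × 0.1 × 0.1 × 0.1 × 0.1 = 0.00001
As a percentage: 0.00001 × 100 = 0.00100%

0.00100%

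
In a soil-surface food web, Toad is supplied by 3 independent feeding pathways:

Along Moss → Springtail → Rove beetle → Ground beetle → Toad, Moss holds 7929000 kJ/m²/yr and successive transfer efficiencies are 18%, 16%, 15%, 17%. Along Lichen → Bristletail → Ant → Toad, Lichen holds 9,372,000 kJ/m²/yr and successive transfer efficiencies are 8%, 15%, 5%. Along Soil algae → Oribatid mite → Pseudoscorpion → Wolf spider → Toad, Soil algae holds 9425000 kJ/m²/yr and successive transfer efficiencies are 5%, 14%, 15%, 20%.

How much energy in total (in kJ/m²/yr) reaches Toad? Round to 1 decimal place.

13425.5 kJ/m²/yr

Via Moss: 7929000 × 0.18 × 0.16 × 0.15 × 0.17 = 5823.0576 kJ/m²/yr
Via Lichen: 9372000 × 0.08 × 0.15 × 0.05 = 5623.2 kJ/m²/yr
Via Soil algae: 9425000 × 0.05 × 0.14 × 0.15 × 0.2 = 1979.25 kJ/m²/yr
Total at Toad: 5823.0576 + 5623.2 + 1979.25 = 13425.5076 kJ/m²/yr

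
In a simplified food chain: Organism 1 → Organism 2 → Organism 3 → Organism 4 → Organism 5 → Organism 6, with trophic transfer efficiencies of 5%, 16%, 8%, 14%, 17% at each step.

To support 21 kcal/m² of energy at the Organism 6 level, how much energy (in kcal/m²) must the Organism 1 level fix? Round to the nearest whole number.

Cumulative transfer efficiency: 0.05 × 0.16 × 0.08 × 0.14 × 0.17 = 0.000015232
Organism 1 energy = 21 / 0.000015232 = 1378676 kcal/m²

1378676 kcal/m²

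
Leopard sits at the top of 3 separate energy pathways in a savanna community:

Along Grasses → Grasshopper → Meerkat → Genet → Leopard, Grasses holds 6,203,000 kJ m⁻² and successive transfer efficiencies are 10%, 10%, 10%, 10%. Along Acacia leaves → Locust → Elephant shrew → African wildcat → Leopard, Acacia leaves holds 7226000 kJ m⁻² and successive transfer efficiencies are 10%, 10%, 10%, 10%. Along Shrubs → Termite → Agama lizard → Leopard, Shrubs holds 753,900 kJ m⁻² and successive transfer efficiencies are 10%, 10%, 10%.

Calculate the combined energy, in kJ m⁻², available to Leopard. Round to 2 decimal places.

2096.80 kJ m⁻²

Via Grasses: 6203000 × 0.1 × 0.1 × 0.1 × 0.1 = 620.3 kJ m⁻²
Via Acacia leaves: 7226000 × 0.1 × 0.1 × 0.1 × 0.1 = 722.6 kJ m⁻²
Via Shrubs: 753900 × 0.1 × 0.1 × 0.1 = 753.9 kJ m⁻²
Total at Leopard: 620.3 + 722.6 + 753.9 = 2096.8 kJ m⁻²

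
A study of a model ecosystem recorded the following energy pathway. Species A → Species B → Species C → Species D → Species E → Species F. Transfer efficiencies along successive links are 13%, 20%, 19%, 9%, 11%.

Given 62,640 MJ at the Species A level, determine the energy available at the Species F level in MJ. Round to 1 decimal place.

Species B: 62640 × 0.13 = 8143.2 MJ
Species C: 8143.2 × 0.2 = 1628.64 MJ
Species D: 1628.64 × 0.19 = 309.4416 MJ
Species E: 309.4416 × 0.09 = 27.849744 MJ
Species F: 27.849744 × 0.11 = 3.06347184 MJ

3.1 MJ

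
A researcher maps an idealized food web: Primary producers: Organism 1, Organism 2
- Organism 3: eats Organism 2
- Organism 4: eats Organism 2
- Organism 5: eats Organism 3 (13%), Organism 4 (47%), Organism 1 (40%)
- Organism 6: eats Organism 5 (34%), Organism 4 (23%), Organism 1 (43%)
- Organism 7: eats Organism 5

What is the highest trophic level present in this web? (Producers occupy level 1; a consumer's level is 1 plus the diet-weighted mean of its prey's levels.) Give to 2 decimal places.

Organism 3: 1 + 1 = 2
Organism 4: 1 + 1 = 2
Organism 5: 1 + (0.13×2 + 0.47×2 + 0.4×1) = 2.6
Organism 6: 1 + (0.34×2.6 + 0.23×2 + 0.43×1) = 2.774
Organism 7: 1 + 2.6 = 3.6

3.60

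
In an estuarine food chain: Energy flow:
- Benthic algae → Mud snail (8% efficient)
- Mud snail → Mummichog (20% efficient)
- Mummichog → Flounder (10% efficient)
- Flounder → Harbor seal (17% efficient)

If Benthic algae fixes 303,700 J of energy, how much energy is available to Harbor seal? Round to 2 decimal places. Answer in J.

Mud snail: 303700 × 0.08 = 24296 J
Mummichog: 24296 × 0.2 = 4859.2 J
Flounder: 4859.2 × 0.1 = 485.92 J
Harbor seal: 485.92 × 0.17 = 82.6064 J

82.61 J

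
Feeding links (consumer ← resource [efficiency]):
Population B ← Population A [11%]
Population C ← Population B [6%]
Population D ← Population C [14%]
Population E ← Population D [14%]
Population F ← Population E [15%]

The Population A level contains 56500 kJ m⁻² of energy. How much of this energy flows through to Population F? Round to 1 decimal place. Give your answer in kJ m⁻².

1.1 kJ m⁻²

Population B: 56500 × 0.11 = 6215 kJ m⁻²
Population C: 6215 × 0.06 = 372.9 kJ m⁻²
Population D: 372.9 × 0.14 = 52.206 kJ m⁻²
Population E: 52.206 × 0.14 = 7.30884 kJ m⁻²
Population F: 7.30884 × 0.15 = 1.096326 kJ m⁻²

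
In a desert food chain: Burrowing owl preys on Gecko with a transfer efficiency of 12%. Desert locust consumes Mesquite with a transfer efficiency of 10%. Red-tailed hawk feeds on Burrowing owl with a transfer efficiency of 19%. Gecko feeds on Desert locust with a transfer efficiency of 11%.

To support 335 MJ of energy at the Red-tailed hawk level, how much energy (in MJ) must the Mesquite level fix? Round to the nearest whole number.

1335726 MJ

Cumulative transfer efficiency: 0.1 × 0.11 × 0.12 × 0.19 = 0.0002508
Mesquite energy = 335 / 0.0002508 = 1335726 MJ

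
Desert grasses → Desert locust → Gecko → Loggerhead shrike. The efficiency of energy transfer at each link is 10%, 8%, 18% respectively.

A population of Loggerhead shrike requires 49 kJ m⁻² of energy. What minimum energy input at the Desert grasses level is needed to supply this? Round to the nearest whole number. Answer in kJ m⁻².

Cumulative transfer efficiency: 0.1 × 0.08 × 0.18 = 0.00144
Desert grasses energy = 49 / 0.00144 = 34028 kJ m⁻²

34028 kJ m⁻²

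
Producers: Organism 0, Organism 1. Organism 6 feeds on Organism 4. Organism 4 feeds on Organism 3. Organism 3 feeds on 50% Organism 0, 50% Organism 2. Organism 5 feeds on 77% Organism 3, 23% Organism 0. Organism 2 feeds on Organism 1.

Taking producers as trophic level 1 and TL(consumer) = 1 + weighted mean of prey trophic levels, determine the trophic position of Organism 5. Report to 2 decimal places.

Organism 2: 1 + 1 = 2
Organism 3: 1 + (0.5×1 + 0.5×2) = 2.5
Organism 4: 1 + 2.5 = 3.5
Organism 5: 1 + (0.77×2.5 + 0.23×1) = 3.155
Organism 6: 1 + 3.5 = 4.5

3.16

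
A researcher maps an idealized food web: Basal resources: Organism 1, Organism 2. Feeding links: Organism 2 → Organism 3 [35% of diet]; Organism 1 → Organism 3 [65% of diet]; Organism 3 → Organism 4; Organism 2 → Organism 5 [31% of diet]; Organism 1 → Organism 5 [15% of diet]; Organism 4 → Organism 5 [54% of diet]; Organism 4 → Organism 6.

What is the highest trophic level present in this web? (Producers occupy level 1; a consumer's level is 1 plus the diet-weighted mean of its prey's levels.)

Organism 3: 1 + (0.35×1 + 0.65×1) = 2
Organism 4: 1 + 2 = 3
Organism 5: 1 + (0.31×1 + 0.15×1 + 0.54×3) = 3.08
Organism 6: 1 + 3 = 4

4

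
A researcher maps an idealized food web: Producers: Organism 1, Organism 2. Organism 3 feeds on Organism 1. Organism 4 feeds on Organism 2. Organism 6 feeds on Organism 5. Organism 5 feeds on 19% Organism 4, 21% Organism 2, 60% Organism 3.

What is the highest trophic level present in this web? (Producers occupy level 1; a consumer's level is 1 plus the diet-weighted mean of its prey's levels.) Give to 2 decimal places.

3.79

Organism 3: 1 + 1 = 2
Organism 4: 1 + 1 = 2
Organism 5: 1 + (0.19×2 + 0.21×1 + 0.6×2) = 2.79
Organism 6: 1 + 2.79 = 3.79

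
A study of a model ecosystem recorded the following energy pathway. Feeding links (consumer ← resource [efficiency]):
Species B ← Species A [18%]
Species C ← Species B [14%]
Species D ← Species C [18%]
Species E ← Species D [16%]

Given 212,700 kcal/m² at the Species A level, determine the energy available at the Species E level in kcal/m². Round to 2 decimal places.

154.37 kcal/m²

Species B: 212700 × 0.18 = 38286 kcal/m²
Species C: 38286 × 0.14 = 5360.04 kcal/m²
Species D: 5360.04 × 0.18 = 964.8072 kcal/m²
Species E: 964.8072 × 0.16 = 154.369152 kcal/m²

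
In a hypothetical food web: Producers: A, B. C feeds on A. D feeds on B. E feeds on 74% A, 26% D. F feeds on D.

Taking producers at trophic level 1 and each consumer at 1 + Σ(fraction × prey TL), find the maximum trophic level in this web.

C: 1 + 1 = 2
D: 1 + 1 = 2
E: 1 + (0.74×1 + 0.26×2) = 2.26
F: 1 + 2 = 3

3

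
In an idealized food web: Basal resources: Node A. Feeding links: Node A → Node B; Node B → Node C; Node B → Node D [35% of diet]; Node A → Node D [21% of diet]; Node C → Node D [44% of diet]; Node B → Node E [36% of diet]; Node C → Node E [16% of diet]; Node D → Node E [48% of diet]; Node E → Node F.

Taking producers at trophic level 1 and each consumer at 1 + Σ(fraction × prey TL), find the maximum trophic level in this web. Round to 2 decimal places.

Node B: 1 + 1 = 2
Node C: 1 + 2 = 3
Node D: 1 + (0.35×2 + 0.21×1 + 0.44×3) = 3.23
Node E: 1 + (0.36×2 + 0.16×3 + 0.48×3.23) = 3.7504
Node F: 1 + 3.7504 = 4.7504

4.75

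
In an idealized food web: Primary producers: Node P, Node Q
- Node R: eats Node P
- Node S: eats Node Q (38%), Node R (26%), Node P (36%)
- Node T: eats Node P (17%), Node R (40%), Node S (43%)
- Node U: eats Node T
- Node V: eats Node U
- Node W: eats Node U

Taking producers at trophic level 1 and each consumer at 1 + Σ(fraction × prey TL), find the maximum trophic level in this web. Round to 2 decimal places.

Node R: 1 + 1 = 2
Node S: 1 + (0.38×1 + 0.26×2 + 0.36×1) = 2.26
Node T: 1 + (0.17×1 + 0.4×2 + 0.43×2.26) = 2.9418
Node U: 1 + 2.9418 = 3.9418
Node V: 1 + 3.9418 = 4.9418
Node W: 1 + 3.9418 = 4.9418

4.94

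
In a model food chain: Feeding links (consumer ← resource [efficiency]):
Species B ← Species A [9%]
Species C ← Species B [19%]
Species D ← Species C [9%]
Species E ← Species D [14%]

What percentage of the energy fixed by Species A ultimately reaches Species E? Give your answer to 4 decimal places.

0.0215%

Product of link efficiencies: 0.09 × 0.19 × 0.09 × 0.14 = 0.00021546
As a percentage: 0.00021546 × 100 = 0.0215%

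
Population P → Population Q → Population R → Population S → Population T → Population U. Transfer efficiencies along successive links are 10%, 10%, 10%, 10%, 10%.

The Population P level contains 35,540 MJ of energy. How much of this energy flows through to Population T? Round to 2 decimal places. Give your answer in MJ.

3.55 MJ

Population Q: 35540 × 0.1 = 3554 MJ
Population R: 3554 × 0.1 = 355.4 MJ
Population S: 355.4 × 0.1 = 35.54 MJ
Population T: 35.54 × 0.1 = 3.554 MJ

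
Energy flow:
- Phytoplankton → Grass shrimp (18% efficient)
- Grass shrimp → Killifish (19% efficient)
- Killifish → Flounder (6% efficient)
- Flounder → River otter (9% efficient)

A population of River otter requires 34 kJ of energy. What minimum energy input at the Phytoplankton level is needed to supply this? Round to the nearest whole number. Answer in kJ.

Cumulative transfer efficiency: 0.18 × 0.19 × 0.06 × 0.09 = 0.00018468
Phytoplankton energy = 34 / 0.00018468 = 184102 kJ

184102 kJ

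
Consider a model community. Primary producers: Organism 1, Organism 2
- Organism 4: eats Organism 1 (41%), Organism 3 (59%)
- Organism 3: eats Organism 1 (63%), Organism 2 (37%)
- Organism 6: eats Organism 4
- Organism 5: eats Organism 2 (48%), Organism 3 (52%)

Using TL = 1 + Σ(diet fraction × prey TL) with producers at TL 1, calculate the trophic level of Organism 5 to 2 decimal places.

Organism 3: 1 + (0.63×1 + 0.37×1) = 2
Organism 4: 1 + (0.41×1 + 0.59×2) = 2.59
Organism 5: 1 + (0.48×1 + 0.52×2) = 2.52
Organism 6: 1 + 2.59 = 3.59

2.52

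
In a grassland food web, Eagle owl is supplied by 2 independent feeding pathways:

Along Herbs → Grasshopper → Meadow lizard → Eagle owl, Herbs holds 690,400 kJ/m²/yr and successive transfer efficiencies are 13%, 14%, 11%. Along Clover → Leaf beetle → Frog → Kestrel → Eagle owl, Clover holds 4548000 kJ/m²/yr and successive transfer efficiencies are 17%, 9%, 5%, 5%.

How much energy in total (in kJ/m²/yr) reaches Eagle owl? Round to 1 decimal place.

1556.1 kJ/m²/yr

Via Herbs: 690400 × 0.13 × 0.14 × 0.11 = 1382.1808 kJ/m²/yr
Via Clover: 4548000 × 0.17 × 0.09 × 0.05 × 0.05 = 173.961 kJ/m²/yr
Total at Eagle owl: 1382.1808 + 173.961 = 1556.1418 kJ/m²/yr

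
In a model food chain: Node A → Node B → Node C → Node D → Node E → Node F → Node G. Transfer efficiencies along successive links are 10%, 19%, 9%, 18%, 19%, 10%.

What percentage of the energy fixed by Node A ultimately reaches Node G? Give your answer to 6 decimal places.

Product of link efficiencies: 0.1 × 0.19 × 0.09 × 0.18 × 0.19 × 0.1 = 0.0000058482
As a percentage: 0.0000058482 × 100 = 0.000585%

0.000585%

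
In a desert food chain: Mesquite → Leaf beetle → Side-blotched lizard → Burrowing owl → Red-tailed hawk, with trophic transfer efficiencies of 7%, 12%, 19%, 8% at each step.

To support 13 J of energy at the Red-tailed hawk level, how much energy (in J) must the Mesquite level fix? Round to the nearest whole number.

Cumulative transfer efficiency: 0.07 × 0.12 × 0.19 × 0.08 = 0.00012768
Mesquite energy = 13 / 0.00012768 = 101817 J

101817 J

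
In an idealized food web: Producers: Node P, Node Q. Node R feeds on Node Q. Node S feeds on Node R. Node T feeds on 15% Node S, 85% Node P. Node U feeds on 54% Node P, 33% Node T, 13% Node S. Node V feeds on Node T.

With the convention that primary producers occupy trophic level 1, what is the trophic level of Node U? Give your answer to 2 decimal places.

2.69

Node R: 1 + 1 = 2
Node S: 1 + 2 = 3
Node T: 1 + (0.15×3 + 0.85×1) = 2.3
Node U: 1 + (0.54×1 + 0.33×2.3 + 0.13×3) = 2.689
Node V: 1 + 2.3 = 3.3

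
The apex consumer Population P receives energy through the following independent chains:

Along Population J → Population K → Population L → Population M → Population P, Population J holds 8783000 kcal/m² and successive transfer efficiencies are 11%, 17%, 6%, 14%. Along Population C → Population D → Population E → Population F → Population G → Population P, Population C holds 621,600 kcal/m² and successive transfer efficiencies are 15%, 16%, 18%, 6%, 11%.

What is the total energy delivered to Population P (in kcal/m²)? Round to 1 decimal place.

1397.4 kcal/m²

Via Population J: 8783000 × 0.11 × 0.17 × 0.06 × 0.14 = 1379.63364 kcal/m²
Via Population C: 621600 × 0.15 × 0.16 × 0.18 × 0.06 × 0.11 = 17.7230592 kcal/m²
Total at Population P: 1379.63364 + 17.7230592 = 1397.3566992 kcal/m²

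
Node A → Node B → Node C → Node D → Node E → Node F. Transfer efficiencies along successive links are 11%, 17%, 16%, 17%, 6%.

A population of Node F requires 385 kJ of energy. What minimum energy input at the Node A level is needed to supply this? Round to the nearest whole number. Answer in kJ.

Cumulative transfer efficiency: 0.11 × 0.17 × 0.16 × 0.17 × 0.06 = 0.0000305184
Node A energy = 385 / 0.0000305184 = 12615340 kJ

12615340 kJ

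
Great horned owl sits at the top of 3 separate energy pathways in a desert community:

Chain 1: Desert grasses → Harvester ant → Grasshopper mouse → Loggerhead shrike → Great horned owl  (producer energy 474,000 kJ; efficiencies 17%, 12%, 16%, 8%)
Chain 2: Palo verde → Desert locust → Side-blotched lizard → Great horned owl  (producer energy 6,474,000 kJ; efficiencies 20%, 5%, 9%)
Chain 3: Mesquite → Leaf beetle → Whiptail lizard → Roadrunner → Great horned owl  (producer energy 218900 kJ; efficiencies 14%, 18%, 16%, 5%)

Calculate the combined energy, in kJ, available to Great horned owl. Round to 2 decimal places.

Chain 1: 474000 × 0.17 × 0.12 × 0.16 × 0.08 = 123.77088 kJ
Chain 2: 6474000 × 0.2 × 0.05 × 0.09 = 5826.6 kJ
Chain 3: 218900 × 0.14 × 0.18 × 0.16 × 0.05 = 44.13024 kJ
Total at Great horned owl: 123.77088 + 5826.6 + 44.13024 = 5994.50112 kJ

5994.50 kJ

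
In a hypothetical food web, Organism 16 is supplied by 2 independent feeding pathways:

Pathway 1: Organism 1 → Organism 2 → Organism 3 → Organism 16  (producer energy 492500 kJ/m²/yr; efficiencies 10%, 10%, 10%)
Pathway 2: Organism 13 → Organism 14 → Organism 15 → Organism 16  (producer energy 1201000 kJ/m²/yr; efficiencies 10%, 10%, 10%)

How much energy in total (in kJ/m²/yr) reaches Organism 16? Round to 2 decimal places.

1693.50 kJ/m²/yr

Pathway 1: 492500 × 0.1 × 0.1 × 0.1 = 492.5 kJ/m²/yr
Pathway 2: 1201000 × 0.1 × 0.1 × 0.1 = 1201 kJ/m²/yr
Total at Organism 16: 492.5 + 1201 = 1693.5 kJ/m²/yr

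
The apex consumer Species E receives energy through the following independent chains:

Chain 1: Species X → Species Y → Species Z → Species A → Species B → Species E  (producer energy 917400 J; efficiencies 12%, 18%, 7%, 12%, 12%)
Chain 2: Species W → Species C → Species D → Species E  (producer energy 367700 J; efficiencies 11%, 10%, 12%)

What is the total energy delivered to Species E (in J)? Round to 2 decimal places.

Chain 1: 917400 × 0.12 × 0.18 × 0.07 × 0.12 × 0.12 = 19.97436672 J
Chain 2: 367700 × 0.11 × 0.1 × 0.12 = 485.364 J
Total at Species E: 19.97436672 + 485.364 = 505.33836672 J

505.34 J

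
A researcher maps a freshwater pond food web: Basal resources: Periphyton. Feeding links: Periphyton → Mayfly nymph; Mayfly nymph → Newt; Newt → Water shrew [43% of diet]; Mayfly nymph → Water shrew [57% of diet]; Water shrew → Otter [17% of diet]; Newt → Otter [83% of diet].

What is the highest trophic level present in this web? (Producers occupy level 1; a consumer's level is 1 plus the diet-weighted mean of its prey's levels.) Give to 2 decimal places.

4.07

Mayfly nymph: 1 + 1 = 2
Newt: 1 + 2 = 3
Water shrew: 1 + (0.43×3 + 0.57×2) = 3.43
Otter: 1 + (0.17×3.43 + 0.83×3) = 4.0731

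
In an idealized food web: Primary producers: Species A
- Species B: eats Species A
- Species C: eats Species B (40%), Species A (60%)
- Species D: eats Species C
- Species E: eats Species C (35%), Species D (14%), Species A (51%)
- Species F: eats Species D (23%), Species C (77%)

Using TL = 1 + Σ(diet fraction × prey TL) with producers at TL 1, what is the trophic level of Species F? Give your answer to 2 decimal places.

Species B: 1 + 1 = 2
Species C: 1 + (0.4×2 + 0.6×1) = 2.4
Species D: 1 + 2.4 = 3.4
Species E: 1 + (0.35×2.4 + 0.14×3.4 + 0.51×1) = 2.826
Species F: 1 + (0.23×3.4 + 0.77×2.4) = 3.63

3.63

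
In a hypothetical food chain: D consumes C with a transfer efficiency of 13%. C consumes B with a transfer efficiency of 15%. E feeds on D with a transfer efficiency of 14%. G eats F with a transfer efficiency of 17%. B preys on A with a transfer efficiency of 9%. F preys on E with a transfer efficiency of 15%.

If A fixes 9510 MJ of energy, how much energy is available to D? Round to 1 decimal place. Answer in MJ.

B: 9510 × 0.09 = 855.9 MJ
C: 855.9 × 0.15 = 128.385 MJ
D: 128.385 × 0.13 = 16.69005 MJ

16.7 MJ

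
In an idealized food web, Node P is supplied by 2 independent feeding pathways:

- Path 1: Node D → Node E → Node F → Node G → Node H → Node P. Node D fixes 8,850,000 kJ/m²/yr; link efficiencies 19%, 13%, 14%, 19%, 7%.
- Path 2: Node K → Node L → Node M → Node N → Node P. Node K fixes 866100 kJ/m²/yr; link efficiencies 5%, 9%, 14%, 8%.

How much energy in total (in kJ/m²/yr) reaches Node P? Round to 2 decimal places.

Path 1: 8850000 × 0.19 × 0.13 × 0.14 × 0.19 × 0.07 = 407.02389 kJ/m²/yr
Path 2: 866100 × 0.05 × 0.09 × 0.14 × 0.08 = 43.65144 kJ/m²/yr
Total at Node P: 407.02389 + 43.65144 = 450.67533 kJ/m²/yr

450.68 kJ/m²/yr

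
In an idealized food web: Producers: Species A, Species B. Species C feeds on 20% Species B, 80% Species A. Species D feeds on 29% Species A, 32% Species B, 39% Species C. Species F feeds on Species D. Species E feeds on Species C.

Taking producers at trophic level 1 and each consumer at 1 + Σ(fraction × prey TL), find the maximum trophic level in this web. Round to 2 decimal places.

Species C: 1 + (0.2×1 + 0.8×1) = 2
Species D: 1 + (0.29×1 + 0.32×1 + 0.39×2) = 2.39
Species E: 1 + 2 = 3
Species F: 1 + 2.39 = 3.39

3.39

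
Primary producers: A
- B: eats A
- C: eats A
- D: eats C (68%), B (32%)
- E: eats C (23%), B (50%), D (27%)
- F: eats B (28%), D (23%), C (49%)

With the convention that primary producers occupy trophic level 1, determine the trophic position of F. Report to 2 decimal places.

B: 1 + 1 = 2
C: 1 + 1 = 2
D: 1 + (0.68×2 + 0.32×2) = 3
E: 1 + (0.23×2 + 0.5×2 + 0.27×3) = 3.27
F: 1 + (0.28×2 + 0.23×3 + 0.49×2) = 3.23

3.23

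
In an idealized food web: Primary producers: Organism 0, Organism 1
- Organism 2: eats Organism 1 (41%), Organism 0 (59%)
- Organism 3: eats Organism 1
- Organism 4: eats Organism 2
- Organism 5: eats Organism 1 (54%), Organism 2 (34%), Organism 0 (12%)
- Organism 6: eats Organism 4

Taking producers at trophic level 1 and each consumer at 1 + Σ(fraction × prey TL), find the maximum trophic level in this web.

4

Organism 2: 1 + (0.41×1 + 0.59×1) = 2
Organism 3: 1 + 1 = 2
Organism 4: 1 + 2 = 3
Organism 5: 1 + (0.54×1 + 0.34×2 + 0.12×1) = 2.34
Organism 6: 1 + 3 = 4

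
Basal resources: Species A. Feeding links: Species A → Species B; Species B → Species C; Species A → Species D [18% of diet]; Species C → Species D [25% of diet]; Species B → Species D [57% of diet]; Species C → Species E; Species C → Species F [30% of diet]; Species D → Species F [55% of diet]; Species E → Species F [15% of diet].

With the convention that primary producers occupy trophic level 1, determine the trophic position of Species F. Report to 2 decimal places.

4.19

Species B: 1 + 1 = 2
Species C: 1 + 2 = 3
Species D: 1 + (0.18×1 + 0.25×3 + 0.57×2) = 3.07
Species E: 1 + 3 = 4
Species F: 1 + (0.3×3 + 0.55×3.07 + 0.15×4) = 4.1885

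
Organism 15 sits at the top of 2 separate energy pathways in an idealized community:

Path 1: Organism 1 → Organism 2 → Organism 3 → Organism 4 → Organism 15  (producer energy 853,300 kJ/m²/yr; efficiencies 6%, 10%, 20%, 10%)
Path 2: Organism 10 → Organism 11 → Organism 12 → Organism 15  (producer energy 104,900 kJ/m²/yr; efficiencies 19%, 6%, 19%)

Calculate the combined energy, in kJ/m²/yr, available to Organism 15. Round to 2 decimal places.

Path 1: 853300 × 0.06 × 0.1 × 0.2 × 0.1 = 102.396 kJ/m²/yr
Path 2: 104900 × 0.19 × 0.06 × 0.19 = 227.2134 kJ/m²/yr
Total at Organism 15: 102.396 + 227.2134 = 329.6094 kJ/m²/yr

329.61 kJ/m²/yr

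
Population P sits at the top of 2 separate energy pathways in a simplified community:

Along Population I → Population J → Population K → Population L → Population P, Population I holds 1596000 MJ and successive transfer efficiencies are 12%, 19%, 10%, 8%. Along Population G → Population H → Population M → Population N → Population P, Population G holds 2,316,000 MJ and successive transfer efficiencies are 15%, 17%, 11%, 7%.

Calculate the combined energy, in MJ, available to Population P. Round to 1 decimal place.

745.9 MJ

Via Population I: 1596000 × 0.12 × 0.19 × 0.1 × 0.08 = 291.1104 MJ
Via Population G: 2316000 × 0.15 × 0.17 × 0.11 × 0.07 = 454.7466 MJ
Total at Population P: 291.1104 + 454.7466 = 745.857 MJ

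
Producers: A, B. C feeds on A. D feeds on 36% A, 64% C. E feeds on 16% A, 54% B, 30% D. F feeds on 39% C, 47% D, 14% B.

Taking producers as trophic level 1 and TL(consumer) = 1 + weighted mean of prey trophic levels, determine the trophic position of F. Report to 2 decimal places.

3.16

C: 1 + 1 = 2
D: 1 + (0.36×1 + 0.64×2) = 2.64
E: 1 + (0.16×1 + 0.54×1 + 0.3×2.64) = 2.492
F: 1 + (0.39×2 + 0.47×2.64 + 0.14×1) = 3.1608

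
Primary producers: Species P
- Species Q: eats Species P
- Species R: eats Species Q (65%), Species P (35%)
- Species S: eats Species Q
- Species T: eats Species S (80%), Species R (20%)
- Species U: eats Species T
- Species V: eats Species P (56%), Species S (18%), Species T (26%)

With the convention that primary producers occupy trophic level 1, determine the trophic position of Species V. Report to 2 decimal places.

3.12

Species Q: 1 + 1 = 2
Species R: 1 + (0.65×2 + 0.35×1) = 2.65
Species S: 1 + 2 = 3
Species T: 1 + (0.8×3 + 0.2×2.65) = 3.93
Species U: 1 + 3.93 = 4.93
Species V: 1 + (0.56×1 + 0.18×3 + 0.26×3.93) = 3.1218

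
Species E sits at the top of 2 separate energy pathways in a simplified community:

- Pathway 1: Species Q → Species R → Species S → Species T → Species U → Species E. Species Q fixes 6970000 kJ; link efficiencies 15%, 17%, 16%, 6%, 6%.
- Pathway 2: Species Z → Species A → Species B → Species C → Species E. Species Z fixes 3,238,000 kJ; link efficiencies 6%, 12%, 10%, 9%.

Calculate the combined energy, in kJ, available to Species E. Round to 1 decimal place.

Pathway 1: 6970000 × 0.15 × 0.17 × 0.16 × 0.06 × 0.06 = 102.37536 kJ
Pathway 2: 3238000 × 0.06 × 0.12 × 0.1 × 0.09 = 209.8224 kJ
Total at Species E: 102.37536 + 209.8224 = 312.19776 kJ

312.2 kJ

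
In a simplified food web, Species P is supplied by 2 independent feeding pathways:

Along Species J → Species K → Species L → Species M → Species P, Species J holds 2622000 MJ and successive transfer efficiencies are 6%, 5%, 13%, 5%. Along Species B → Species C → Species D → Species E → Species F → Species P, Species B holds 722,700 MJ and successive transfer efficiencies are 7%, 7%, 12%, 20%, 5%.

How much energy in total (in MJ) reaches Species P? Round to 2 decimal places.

55.38 MJ

Via Species J: 2622000 × 0.06 × 0.05 × 0.13 × 0.05 = 51.129 MJ
Via Species B: 722700 × 0.07 × 0.07 × 0.12 × 0.2 × 0.05 = 4.249476 MJ
Total at Species P: 51.129 + 4.249476 = 55.378476 MJ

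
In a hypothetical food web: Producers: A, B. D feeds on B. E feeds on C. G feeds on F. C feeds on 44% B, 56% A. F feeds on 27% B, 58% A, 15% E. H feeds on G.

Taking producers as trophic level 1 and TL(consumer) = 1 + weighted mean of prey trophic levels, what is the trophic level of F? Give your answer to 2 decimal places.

C: 1 + (0.44×1 + 0.56×1) = 2
D: 1 + 1 = 2
E: 1 + 2 = 3
F: 1 + (0.27×1 + 0.58×1 + 0.15×3) = 2.3
G: 1 + 2.3 = 3.3
H: 1 + 3.3 = 4.3

2.30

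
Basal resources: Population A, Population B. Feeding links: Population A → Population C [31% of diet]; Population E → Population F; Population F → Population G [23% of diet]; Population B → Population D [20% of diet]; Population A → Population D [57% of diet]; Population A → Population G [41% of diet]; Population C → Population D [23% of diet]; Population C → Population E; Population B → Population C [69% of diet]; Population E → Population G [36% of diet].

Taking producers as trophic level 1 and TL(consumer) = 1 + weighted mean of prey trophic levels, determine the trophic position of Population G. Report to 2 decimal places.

3.41

Population C: 1 + (0.31×1 + 0.69×1) = 2
Population D: 1 + (0.57×1 + 0.2×1 + 0.23×2) = 2.23
Population E: 1 + 2 = 3
Population F: 1 + 3 = 4
Population G: 1 + (0.41×1 + 0.36×3 + 0.23×4) = 3.41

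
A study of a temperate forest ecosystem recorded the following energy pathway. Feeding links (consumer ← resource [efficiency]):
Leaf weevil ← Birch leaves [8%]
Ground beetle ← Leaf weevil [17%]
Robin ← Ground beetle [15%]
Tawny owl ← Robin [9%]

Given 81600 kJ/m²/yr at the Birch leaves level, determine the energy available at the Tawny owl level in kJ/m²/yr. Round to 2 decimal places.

14.98 kJ/m²/yr

Leaf weevil: 81600 × 0.08 = 6528 kJ/m²/yr
Ground beetle: 6528 × 0.17 = 1109.76 kJ/m²/yr
Robin: 1109.76 × 0.15 = 166.464 kJ/m²/yr
Tawny owl: 166.464 × 0.09 = 14.98176 kJ/m²/yr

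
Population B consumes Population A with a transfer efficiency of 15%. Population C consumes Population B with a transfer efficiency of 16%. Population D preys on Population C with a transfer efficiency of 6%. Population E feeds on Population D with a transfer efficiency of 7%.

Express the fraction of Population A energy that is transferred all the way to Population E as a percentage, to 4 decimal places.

Product of link efficiencies: 0.15 × 0.16 × 0.06 × 0.07 = 0.0001008
As a percentage: 0.0001008 × 100 = 0.0101%

0.0101%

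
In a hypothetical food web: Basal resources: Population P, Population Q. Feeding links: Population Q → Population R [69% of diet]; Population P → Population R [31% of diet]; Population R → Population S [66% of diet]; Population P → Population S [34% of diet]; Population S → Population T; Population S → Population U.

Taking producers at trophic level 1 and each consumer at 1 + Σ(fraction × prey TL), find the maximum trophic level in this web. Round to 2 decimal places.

Population R: 1 + (0.69×1 + 0.31×1) = 2
Population S: 1 + (0.66×2 + 0.34×1) = 2.66
Population T: 1 + 2.66 = 3.66
Population U: 1 + 2.66 = 3.66

3.66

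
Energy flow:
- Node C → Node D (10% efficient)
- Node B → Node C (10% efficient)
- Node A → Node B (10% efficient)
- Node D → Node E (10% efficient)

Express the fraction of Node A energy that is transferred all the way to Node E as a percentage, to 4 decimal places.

0.0100%

Product of link efficiencies: 0.1 × 0.1 × 0.1 × 0.1 = 0.0001
As a percentage: 0.0001 × 100 = 0.0100%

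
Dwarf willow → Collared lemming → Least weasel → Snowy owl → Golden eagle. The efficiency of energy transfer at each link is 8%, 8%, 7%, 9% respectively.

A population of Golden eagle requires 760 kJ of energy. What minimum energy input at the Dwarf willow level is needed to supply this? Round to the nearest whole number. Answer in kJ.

18849206 kJ

Cumulative transfer efficiency: 0.08 × 0.08 × 0.07 × 0.09 = 0.00004032
Dwarf willow energy = 760 / 0.00004032 = 18849206 kJ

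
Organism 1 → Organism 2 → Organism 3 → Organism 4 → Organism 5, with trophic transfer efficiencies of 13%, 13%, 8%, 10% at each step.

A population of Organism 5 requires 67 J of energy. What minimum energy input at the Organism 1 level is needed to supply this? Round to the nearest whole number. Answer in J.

Cumulative transfer efficiency: 0.13 × 0.13 × 0.08 × 0.1 = 0.0001352
Organism 1 energy = 67 / 0.0001352 = 495562 J

495562 J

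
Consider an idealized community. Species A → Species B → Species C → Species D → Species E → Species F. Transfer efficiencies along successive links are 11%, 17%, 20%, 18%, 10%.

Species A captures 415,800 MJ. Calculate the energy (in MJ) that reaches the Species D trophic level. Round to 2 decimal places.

Species B: 415800 × 0.11 = 45738 MJ
Species C: 45738 × 0.17 = 7775.46 MJ
Species D: 7775.46 × 0.2 = 1555.092 MJ

1555.09 MJ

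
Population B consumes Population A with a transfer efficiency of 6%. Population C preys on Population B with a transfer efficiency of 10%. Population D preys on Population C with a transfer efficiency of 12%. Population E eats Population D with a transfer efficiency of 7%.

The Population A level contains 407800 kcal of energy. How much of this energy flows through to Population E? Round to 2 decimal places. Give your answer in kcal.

20.55 kcal

Population B: 407800 × 0.06 = 24468 kcal
Population C: 24468 × 0.1 = 2446.8 kcal
Population D: 2446.8 × 0.12 = 293.616 kcal
Population E: 293.616 × 0.07 = 20.55312 kcal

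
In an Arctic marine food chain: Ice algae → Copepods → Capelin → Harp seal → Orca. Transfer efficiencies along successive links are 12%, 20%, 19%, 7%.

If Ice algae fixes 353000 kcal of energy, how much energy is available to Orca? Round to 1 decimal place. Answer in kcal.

112.7 kcal

Copepods: 353000 × 0.12 = 42360 kcal
Capelin: 42360 × 0.2 = 8472 kcal
Harp seal: 8472 × 0.19 = 1609.68 kcal
Orca: 1609.68 × 0.07 = 112.6776 kcal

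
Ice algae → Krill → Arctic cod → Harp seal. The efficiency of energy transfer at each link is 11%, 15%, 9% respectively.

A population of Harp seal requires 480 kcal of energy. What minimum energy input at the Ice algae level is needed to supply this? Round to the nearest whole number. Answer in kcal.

Cumulative transfer efficiency: 0.11 × 0.15 × 0.09 = 0.001485
Ice algae energy = 480 / 0.001485 = 323232 kcal

323232 kcal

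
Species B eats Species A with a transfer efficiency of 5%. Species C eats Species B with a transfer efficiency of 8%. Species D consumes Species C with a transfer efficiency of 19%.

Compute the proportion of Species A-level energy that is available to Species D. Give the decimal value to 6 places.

0.000760

Product of link efficiencies: 0.05 × 0.08 × 0.19 = 0.00076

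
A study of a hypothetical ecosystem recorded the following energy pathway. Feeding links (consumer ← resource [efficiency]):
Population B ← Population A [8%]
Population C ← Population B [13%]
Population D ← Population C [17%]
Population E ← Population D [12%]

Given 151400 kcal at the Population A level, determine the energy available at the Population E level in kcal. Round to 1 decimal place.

32.1 kcal

Population B: 151400 × 0.08 = 12112 kcal
Population C: 12112 × 0.13 = 1574.56 kcal
Population D: 1574.56 × 0.17 = 267.6752 kcal
Population E: 267.6752 × 0.12 = 32.121024 kcal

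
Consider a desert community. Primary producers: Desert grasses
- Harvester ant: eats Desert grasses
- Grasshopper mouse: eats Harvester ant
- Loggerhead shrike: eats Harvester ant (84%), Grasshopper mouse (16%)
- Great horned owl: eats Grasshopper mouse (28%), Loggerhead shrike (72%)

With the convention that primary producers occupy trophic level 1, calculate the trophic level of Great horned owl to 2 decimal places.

Harvester ant: 1 + 1 = 2
Grasshopper mouse: 1 + 2 = 3
Loggerhead shrike: 1 + (0.84×2 + 0.16×3) = 3.16
Great horned owl: 1 + (0.28×3 + 0.72×3.16) = 4.1152

4.12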